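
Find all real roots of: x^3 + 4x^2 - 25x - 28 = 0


Let p(x) = x^3 + 4x^2 - 25x - 28. By the rational root theorem (leading coefficient 1), any rational root is an integer divisor of 28: try ±1, ±2, ... in turn.
Test x = 1: value = -48 ≠ 0.
Test x = -1: value = 0 ✓, so (x + 1) is a factor.
Synthetic division by (x + 1): bring down 1; 1(-1) + 4 = 3; 3(-1) - 25 = -28; (-28)(-1) - 28 = 0 → quotient x^2 + 3x - 28, remainder 0.
Solve the quadratic x^2 + 3x - 28 = 0: discriminant = 3^2 - 4(1)(-28) = 9 + 112 = 121.
sqrt(121) = 11, so x = (-3 ± 11)/2: x = 4 or x = -7.

x = -7, x = -1, x = 4


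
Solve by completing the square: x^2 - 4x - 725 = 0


Start: x^2 - 4x - 725 = 0
Move constant: x^2 - 4x = 725
Half of -4 is -2, squared is 4
Add 4 to both sides: x^2 - 4x + 4 = 729
(x - 2)^2 = 729
x - 2 = ±27
x = 2 + 27 = 29 or x = 2 - 27 = -25

x = -25, x = 29


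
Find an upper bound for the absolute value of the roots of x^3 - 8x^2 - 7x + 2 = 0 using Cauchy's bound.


Cauchy's bound: all roots r satisfy |r| <= 1 + max(|a_i/a_n|) for i = 0,...,n-1
where a_n is the leading coefficient.

Coefficients: [1, -8, -7, 2]
Leading coefficient a_n = 1
Ratios |a_i/a_n|: 8, 7, 2
Maximum ratio: 8
Cauchy's bound: |r| <= 1 + 8 = 9

Upper bound = 9


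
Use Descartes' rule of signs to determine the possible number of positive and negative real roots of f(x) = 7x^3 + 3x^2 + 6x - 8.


Descartes' rule of signs:

For positive roots, count sign changes in f(x) = 7x^3 + 3x^2 + 6x - 8:
Signs of coefficients: +, +, +, -
Number of sign changes: 1
Possible positive real roots: 1

For negative roots, examine f(-x) = -7x^3 + 3x^2 - 6x - 8:
Signs of coefficients: -, +, -, -
Number of sign changes: 2
Possible negative real roots: 2, 0

Positive roots: 1; Negative roots: 2 or 0


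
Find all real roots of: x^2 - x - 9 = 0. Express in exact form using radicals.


Using the quadratic formula: x = (-b ± sqrt(b^2 - 4ac)) / (2a)
Here a = 1, b = -1, c = -9
Discriminant = b^2 - 4ac = (-1)^2 - 4(1)(-9) = 1 + 36 = 37
Since discriminant = 37 > 0, there are two real roots.
x = (1 ± sqrt(37)) / 2
Numerically: x ≈ 3.5414 or x ≈ -2.5414

x = (1 + sqrt(37)) / 2 or x = (1 - sqrt(37)) / 2


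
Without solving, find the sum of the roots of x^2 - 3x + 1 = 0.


By Vieta's formulas for ax^2 + bx + c = 0:
  Sum of roots = -b/a
  Product of roots = c/a

Here a = 1, b = -3, c = 1
Sum = -(-3)/1 = 3
Product = 1/1 = 1

Sum = 3


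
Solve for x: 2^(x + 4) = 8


Express both sides with the same base.
8 = 2^3
Since the bases match, equate exponents: x + 4 = 3
So x = 3 - (4) = -1

x = -1


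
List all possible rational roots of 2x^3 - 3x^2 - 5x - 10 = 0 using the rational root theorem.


Rational root theorem: possible roots are ±p/q where:
  p divides the constant term (-10): p ∈ {1, 2, 5, 10}
  q divides the leading coefficient (2): q ∈ {1, 2}

All possible rational roots: -10, -5, -5/2, -2, -1, -1/2, 1/2, 1, 2, 5/2, 5, 10

-10, -5, -5/2, -2, -1, -1/2, 1/2, 1, 2, 5/2, 5, 10


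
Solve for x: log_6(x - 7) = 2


Convert to exponential form: x - 7 = 6^2 = 36
x = 36 + 7 = 43
Check: log_6(43 - 7) = log_6(36) = log_6(36) = 2 ✓

x = 43


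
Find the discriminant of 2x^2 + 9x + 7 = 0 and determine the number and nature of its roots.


For ax^2 + bx + c = 0, discriminant D = b^2 - 4ac
Here a = 2, b = 9, c = 7
D = (9)^2 - 4(2)(7) = 81 - 56 = 25

D = 25 > 0 and is a perfect square (sqrt = 5)
The equation has 2 distinct real rational roots.

Discriminant = 25, 2 distinct real rational roots


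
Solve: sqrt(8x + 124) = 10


Square both sides: 8x + 124 = 10^2 = 100
8x = 100 - 124 = -24
x = -3
Check: sqrt(8*(-3) + 124) = sqrt(100) = 10 ✓

x = -3


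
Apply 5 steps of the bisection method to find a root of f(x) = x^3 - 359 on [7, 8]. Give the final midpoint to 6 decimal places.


f(x) = x^3 - 359
f(7) = -16 < 0
f(8) = 153 > 0

Step 1: midpoint = (7.000000 + 8.000000)/2 = 7.500000
  f(7.500000) = 62.875000
  f(mid) > 0, so root is in [7.000000, 7.500000]

Step 2: midpoint = (7.000000 + 7.500000)/2 = 7.250000
  f(7.250000) = 22.078125
  f(mid) > 0, so root is in [7.000000, 7.250000]

Step 3: midpoint = (7.000000 + 7.250000)/2 = 7.125000
  f(7.125000) = 2.705078
  f(mid) > 0, so root is in [7.000000, 7.125000]

Step 4: midpoint = (7.000000 + 7.125000)/2 = 7.062500
  f(7.062500) = -6.730225
  f(mid) < 0, so root is in [7.062500, 7.125000]

Step 5: midpoint = (7.062500 + 7.125000)/2 = 7.093750
  f(7.093750) = -2.033356
  f(mid) < 0, so root is in [7.093750, 7.125000]

midpoint = 7.093750


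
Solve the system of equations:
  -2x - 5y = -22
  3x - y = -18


Using Cramer's rule:
Determinant D = (-2)(-1) - (3)(-5) = 2 + 15 = 17
Dx = (-22)(-1) - (-18)(-5) = 22 - 90 = -68
Dy = (-2)(-18) - (3)(-22) = 36 + 66 = 102
x = Dx/D = -68/17 = -4
y = Dy/D = 102/17 = 6

x = -4, y = 6


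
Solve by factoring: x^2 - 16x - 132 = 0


We need two numbers that multiply to -132 and add to -16.
Those numbers are -22 and 6 (since (-22) * 6 = -132 and (-22) + 6 = -16).
So x^2 - 16x - 132 = (x - 22)(x + 6) = 0
Setting each factor to zero: x = 22 or x = -6

x = -6, x = 22


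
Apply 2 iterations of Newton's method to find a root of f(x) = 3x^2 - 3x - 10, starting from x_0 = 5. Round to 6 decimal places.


Newton's method: x_(n+1) = x_n - f(x_n)/f'(x_n)
f(x) = 3x^2 - 3x - 10
f'(x) = 6x - 3

Iteration 1:
  f(5.000000) = 50.000000
  f'(5.000000) = 27.000000
  x_1 = 5.000000 - (50.000000)/(27.000000) = 3.148148

Iteration 2:
  f(3.148148) = 10.288066
  f'(3.148148) = 15.888889
  x_2 = 3.148148 - (10.288066)/(15.888889) = 2.500648

x_2 = 2.500648


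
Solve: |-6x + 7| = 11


An absolute value equation |expr| = 11 gives two cases:
Case 1: -6x + 7 = 11
  -6x = 4, so x = -2/3
Case 2: -6x + 7 = -11
  -6x = -18, so x = 3

x = -2/3, x = 3


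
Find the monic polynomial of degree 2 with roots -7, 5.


A monic polynomial with roots -7, 5 is:
p(x) = (x + 7)(x - 5)
After multiplying by (x + 7): x + 7
After multiplying by (x - 5): x^2 + 2x - 35

x^2 + 2x - 35


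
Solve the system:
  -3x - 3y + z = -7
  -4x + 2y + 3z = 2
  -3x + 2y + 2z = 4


Using Cramer's rule. Expand each determinant along the first row.
D  = (-3)*[2*2 - 3*2] - (-3)*[(-4)*2 - 3*(-3)] + 1*[(-4)*2 - 2*(-3)]
  = (-3)*(-2) - (-3)*(1) + 1*(-2) = 7
Dx = (-7)*[2*2 - 3*2] - (-3)*[2*2 - 3*4] + 1*[2*2 - 2*4]
  = (-7)*(-2) - (-3)*(-8) + 1*(-4) = -14
Dy = (-3)*[2*2 - 3*4] - (-7)*[(-4)*2 - 3*(-3)] + 1*[(-4)*4 - 2*(-3)]
  = (-3)*(-8) - (-7)*(1) + 1*(-10) = 21
Dz = (-3)*[2*4 - 2*2] - (-3)*[(-4)*4 - 2*(-3)] + (-7)*[(-4)*2 - 2*(-3)]
  = (-3)*(4) - (-3)*(-10) + (-7)*(-2) = -28
x = Dx/D = -14/7 = -2, y = Dy/D = 21/7 = 3, z = Dz/D = -28/7 = -4
Check eq1: (-3)(-2) + (-3)(3) + (1)(-4) = -7 = -7 ✓
Check eq2: (-4)(-2) + (2)(3) + (3)(-4) = 2 = 2 ✓
Check eq3: (-3)(-2) + (2)(3) + (2)(-4) = 4 = 4 ✓

x = -2, y = 3, z = -4


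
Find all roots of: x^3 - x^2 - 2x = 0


The constant term is 0, so x = 0 is a root. Factor out x:
  x^2 - x - 2 = 0
Solve the quadratic x^2 - x - 2 = 0: discriminant = (-1)^2 - 4(1)(-2) = 1 + 8 = 9.
sqrt(9) = 3, so x = (1 ± 3)/2: x = 2 or x = -1.
Collecting all roots found:

x = -1, x = 0, x = 2


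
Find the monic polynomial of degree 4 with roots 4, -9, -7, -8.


A monic polynomial with roots 4, -9, -7, -8 is:
p(x) = (x - 4)(x + 9)(x + 7)(x + 8)
After multiplying by (x - 4): x - 4
After multiplying by (x + 9): x^2 + 5x - 36
After multiplying by (x + 7): x^3 + 12x^2 - x - 252
After multiplying by (x + 8): x^4 + 20x^3 + 95x^2 - 260x - 2016

x^4 + 20x^3 + 95x^2 - 260x - 2016


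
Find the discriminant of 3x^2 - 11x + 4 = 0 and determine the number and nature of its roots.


For ax^2 + bx + c = 0, discriminant D = b^2 - 4ac
Here a = 3, b = -11, c = 4
D = (-11)^2 - 4(3)(4) = 121 - 48 = 73

D = 73 > 0 but not a perfect square
The equation has 2 distinct real irrational roots.

Discriminant = 73, 2 distinct real irrational roots


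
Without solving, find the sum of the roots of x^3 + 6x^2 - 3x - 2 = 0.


By Vieta's formulas for x^3 + bx^2 + cx + d = 0:
  r1 + r2 + r3 = -b/a = -6
  r1*r2 + r1*r3 + r2*r3 = c/a = -3
  r1*r2*r3 = -d/a = 2


Sum = -6


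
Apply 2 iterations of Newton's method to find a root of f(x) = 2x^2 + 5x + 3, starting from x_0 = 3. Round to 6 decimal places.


Newton's method: x_(n+1) = x_n - f(x_n)/f'(x_n)
f(x) = 2x^2 + 5x + 3
f'(x) = 4x + 5

Iteration 1:
  f(3.000000) = 36.000000
  f'(3.000000) = 17.000000
  x_1 = 3.000000 - (36.000000)/(17.000000) = 0.882353

Iteration 2:
  f(0.882353) = 8.968858
  f'(0.882353) = 8.529412
  x_2 = 0.882353 - (8.968858)/(8.529412) = -0.169168

x_2 = -0.169168


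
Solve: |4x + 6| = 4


An absolute value equation |expr| = 4 gives two cases:
Case 1: 4x + 6 = 4
  4x = -2, so x = -1/2
Case 2: 4x + 6 = -4
  4x = -10, so x = -5/2

x = -5/2, x = -1/2


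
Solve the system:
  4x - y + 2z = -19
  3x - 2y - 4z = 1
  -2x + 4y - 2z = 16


Using Cramer's rule. Expand each determinant along the first row.
D  = 4*[(-2)*(-2) - (-4)*4] - (-1)*[3*(-2) - (-4)*(-2)] + 2*[3*4 - (-2)*(-2)]
  = 4*(20) - (-1)*(-14) + 2*(8) = 82
Dx = (-19)*[(-2)*(-2) - (-4)*4] - (-1)*[1*(-2) - (-4)*16] + 2*[1*4 - (-2)*16]
  = (-19)*(20) - (-1)*(62) + 2*(36) = -246
Dy = 4*[1*(-2) - (-4)*16] - (-19)*[3*(-2) - (-4)*(-2)] + 2*[3*16 - 1*(-2)]
  = 4*(62) - (-19)*(-14) + 2*(50) = 82
Dz = 4*[(-2)*16 - 1*4] - (-1)*[3*16 - 1*(-2)] + (-19)*[3*4 - (-2)*(-2)]
  = 4*(-36) - (-1)*(50) + (-19)*(8) = -246
x = Dx/D = -246/82 = -3, y = Dy/D = 82/82 = 1, z = Dz/D = -246/82 = -3
Check eq1: (4)(-3) + (-1)(1) + (2)(-3) = -19 = -19 ✓
Check eq2: (3)(-3) + (-2)(1) + (-4)(-3) = 1 = 1 ✓
Check eq3: (-2)(-3) + (4)(1) + (-2)(-3) = 16 = 16 ✓

x = -3, y = 1, z = -3


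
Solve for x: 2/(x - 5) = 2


Multiply both sides by (x - 5): 2 = 2(x - 5)
Distribute: 2 = 2x - 10
2x = 2 + 10 = 12
x = 6

x = 6


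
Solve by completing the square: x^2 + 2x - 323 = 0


Start: x^2 + 2x - 323 = 0
Move constant: x^2 + 2x = 323
Half of 2 is 1, squared is 1
Add 1 to both sides: x^2 + 2x + 1 = 324
(x + 1)^2 = 324
x + 1 = ±18
x = -1 + 18 = 17 or x = -1 - 18 = -19

x = -19, x = 17


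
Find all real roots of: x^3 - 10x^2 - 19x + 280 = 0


Let p(x) = x^3 - 10x^2 - 19x + 280. By the rational root theorem (leading coefficient 1), any rational root is an integer divisor of 280: try ±1, ±2, ... in turn.
Test x = 1: value = 252 ≠ 0.
Test x = -1: value = 288 ≠ 0.
Test x = 2: value = 210 ≠ 0.
Test x = -2: value = 270 ≠ 0.
Test x = 4: value = 108 ≠ 0.
Test x = -4: value = 132 ≠ 0.
Test x = 5: value = 60 ≠ 0.
Test x = -5: value = 0 ✓, so (x + 5) is a factor.
Synthetic division by (x + 5): bring down 1; 1(-5) - 10 = -15; (-15)(-5) - 19 = 56; 56(-5) + 280 = 0 → quotient x^2 - 15x + 56, remainder 0.
Solve the quadratic x^2 - 15x + 56 = 0: discriminant = (-15)^2 - 4(1)(56) = 225 - 224 = 1.
sqrt(1) = 1, so x = (15 ± 1)/2: x = 8 or x = 7.

x = -5, x = 7, x = 8


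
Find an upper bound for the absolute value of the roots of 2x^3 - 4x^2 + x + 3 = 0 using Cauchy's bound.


Cauchy's bound: all roots r satisfy |r| <= 1 + max(|a_i/a_n|) for i = 0,...,n-1
where a_n is the leading coefficient.

Coefficients: [2, -4, 1, 3]
Leading coefficient a_n = 2
Ratios |a_i/a_n|: 2, 1/2, 3/2
Maximum ratio: 2
Cauchy's bound: |r| <= 1 + 2 = 3

Upper bound = 3


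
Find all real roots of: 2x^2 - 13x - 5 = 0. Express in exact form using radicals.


Using the quadratic formula: x = (-b ± sqrt(b^2 - 4ac)) / (2a)
Here a = 2, b = -13, c = -5
Discriminant = b^2 - 4ac = (-13)^2 - 4(2)(-5) = 169 + 40 = 209
Since discriminant = 209 > 0, there are two real roots.
x = (13 ± sqrt(209)) / 4
Numerically: x ≈ 6.8642 or x ≈ -0.3642

x = (13 + sqrt(209)) / 4 or x = (13 - sqrt(209)) / 4


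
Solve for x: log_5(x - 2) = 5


Convert to exponential form: x - 2 = 5^5 = 3125
x = 3125 + 2 = 3127
Check: log_5(3127 - 2) = log_5(3125) = log_5(3125) = 5 ✓

x = 3127


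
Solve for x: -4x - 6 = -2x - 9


Starting with: -4x - 6 = -2x - 9
Move all x terms to left: (-4 + 2)x = -9 + 6
Simplify: -2x = -3
Divide both sides by -2: x = 3/2

x = 3/2


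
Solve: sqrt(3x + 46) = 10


Square both sides: 3x + 46 = 10^2 = 100
3x = 100 - 46 = 54
x = 18
Check: sqrt(3*18 + 46) = sqrt(100) = 10 ✓

x = 18


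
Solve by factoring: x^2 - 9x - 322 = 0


We need two numbers that multiply to -322 and add to -9.
Those numbers are -23 and 14 (since (-23) * 14 = -322 and (-23) + 14 = -9).
So x^2 - 9x - 322 = (x - 23)(x + 14) = 0
Setting each factor to zero: x = 23 or x = -14

x = -14, x = 23


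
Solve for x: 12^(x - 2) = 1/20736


Express both sides with the same base.
1/20736 = 12^(-4)
Since the bases match, equate exponents: x - 2 = -4
So x = -4 - (-2) = -2

x = -2


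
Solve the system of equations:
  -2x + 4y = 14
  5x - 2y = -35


Using Cramer's rule:
Determinant D = (-2)(-2) - (5)(4) = 4 - 20 = -16
Dx = (14)(-2) - (-35)(4) = -28 + 140 = 112
Dy = (-2)(-35) - (5)(14) = 70 - 70 = 0
x = Dx/D = 112/-16 = -7
y = Dy/D = 0/-16 = 0

x = -7, y = 0


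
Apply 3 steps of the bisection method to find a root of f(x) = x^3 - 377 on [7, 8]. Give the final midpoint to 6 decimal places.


f(x) = x^3 - 377
f(7) = -34 < 0
f(8) = 135 > 0

Step 1: midpoint = (7.000000 + 8.000000)/2 = 7.500000
  f(7.500000) = 44.875000
  f(mid) > 0, so root is in [7.000000, 7.500000]

Step 2: midpoint = (7.000000 + 7.500000)/2 = 7.250000
  f(7.250000) = 4.078125
  f(mid) > 0, so root is in [7.000000, 7.250000]

Step 3: midpoint = (7.000000 + 7.250000)/2 = 7.125000
  f(7.125000) = -15.294922
  f(mid) < 0, so root is in [7.125000, 7.250000]

midpoint = 7.125000


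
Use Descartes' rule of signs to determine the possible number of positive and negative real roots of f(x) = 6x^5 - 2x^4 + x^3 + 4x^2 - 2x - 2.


Descartes' rule of signs:

For positive roots, count sign changes in f(x) = 6x^5 - 2x^4 + x^3 + 4x^2 - 2x - 2:
Signs of coefficients: +, -, +, +, -, -
Number of sign changes: 3
Possible positive real roots: 3, 1

For negative roots, examine f(-x) = -6x^5 - 2x^4 - x^3 + 4x^2 + 2x - 2:
Signs of coefficients: -, -, -, +, +, -
Number of sign changes: 2
Possible negative real roots: 2, 0

Positive roots: 3 or 1; Negative roots: 2 or 0


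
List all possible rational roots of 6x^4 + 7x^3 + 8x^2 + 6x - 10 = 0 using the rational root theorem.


Rational root theorem: possible roots are ±p/q where:
  p divides the constant term (-10): p ∈ {1, 2, 5, 10}
  q divides the leading coefficient (6): q ∈ {1, 2, 3, 6}

All possible rational roots: -10, -5, -10/3, -5/2, -2, -5/3, -1, -5/6, -2/3, -1/2, -1/3, -1/6, 1/6, 1/3, 1/2, 2/3, 5/6, 1, 5/3, 2, 5/2, 10/3, 5, 10

-10, -5, -10/3, -5/2, -2, -5/3, -1, -5/6, -2/3, -1/2, -1/3, -1/6, 1/6, 1/3, 1/2, 2/3, 5/6, 1, 5/3, 2, 5/2, 10/3, 5, 10


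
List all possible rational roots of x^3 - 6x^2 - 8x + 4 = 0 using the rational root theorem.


Rational root theorem: possible roots are ±p/q where:
  p divides the constant term (4): p ∈ {1, 2, 4}
  q divides the leading coefficient (1): q ∈ {1}

All possible rational roots: -4, -2, -1, 1, 2, 4

-4, -2, -1, 1, 2, 4


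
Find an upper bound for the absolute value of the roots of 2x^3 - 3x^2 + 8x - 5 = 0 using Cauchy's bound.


Cauchy's bound: all roots r satisfy |r| <= 1 + max(|a_i/a_n|) for i = 0,...,n-1
where a_n is the leading coefficient.

Coefficients: [2, -3, 8, -5]
Leading coefficient a_n = 2
Ratios |a_i/a_n|: 3/2, 4, 5/2
Maximum ratio: 4
Cauchy's bound: |r| <= 1 + 4 = 5

Upper bound = 5


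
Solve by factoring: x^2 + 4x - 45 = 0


We need two numbers that multiply to -45 and add to 4.
Those numbers are -5 and 9 (since (-5) * 9 = -45 and (-5) + 9 = 4).
So x^2 + 4x - 45 = (x - 5)(x + 9) = 0
Setting each factor to zero: x = 5 or x = -9

x = -9, x = 5


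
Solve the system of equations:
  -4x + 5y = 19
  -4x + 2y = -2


Using Cramer's rule:
Determinant D = (-4)(2) - (-4)(5) = -8 + 20 = 12
Dx = (19)(2) - (-2)(5) = 38 + 10 = 48
Dy = (-4)(-2) - (-4)(19) = 8 + 76 = 84
x = Dx/D = 48/12 = 4
y = Dy/D = 84/12 = 7

x = 4, y = 7


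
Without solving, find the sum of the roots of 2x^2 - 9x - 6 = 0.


By Vieta's formulas for ax^2 + bx + c = 0:
  Sum of roots = -b/a
  Product of roots = c/a

Here a = 2, b = -9, c = -6
Sum = -(-9)/2 = 9/2
Product = -6/2 = -3

Sum = 9/2


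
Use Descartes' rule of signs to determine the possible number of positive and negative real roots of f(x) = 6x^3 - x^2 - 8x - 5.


Descartes' rule of signs:

For positive roots, count sign changes in f(x) = 6x^3 - x^2 - 8x - 5:
Signs of coefficients: +, -, -, -
Number of sign changes: 1
Possible positive real roots: 1

For negative roots, examine f(-x) = -6x^3 - x^2 + 8x - 5:
Signs of coefficients: -, -, +, -
Number of sign changes: 2
Possible negative real roots: 2, 0

Positive roots: 1; Negative roots: 2 or 0


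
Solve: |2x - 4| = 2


An absolute value equation |expr| = 2 gives two cases:
Case 1: 2x - 4 = 2
  2x = 6, so x = 3
Case 2: 2x - 4 = -2
  2x = 2, so x = 1

x = 1, x = 3


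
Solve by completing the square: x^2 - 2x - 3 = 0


Start: x^2 - 2x - 3 = 0
Move constant: x^2 - 2x = 3
Half of -2 is -1, squared is 1
Add 1 to both sides: x^2 - 2x + 1 = 4
(x - 1)^2 = 4
x - 1 = ±2
x = 1 + 2 = 3 or x = 1 - 2 = -1

x = -1, x = 3


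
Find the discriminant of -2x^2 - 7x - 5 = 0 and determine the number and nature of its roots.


For ax^2 + bx + c = 0, discriminant D = b^2 - 4ac
Here a = -2, b = -7, c = -5
D = (-7)^2 - 4(-2)(-5) = 49 - 40 = 9

D = 9 > 0 and is a perfect square (sqrt = 3)
The equation has 2 distinct real rational roots.

Discriminant = 9, 2 distinct real rational roots


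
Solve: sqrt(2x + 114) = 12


Square both sides: 2x + 114 = 12^2 = 144
2x = 144 - 114 = 30
x = 15
Check: sqrt(2*15 + 114) = sqrt(144) = 12 ✓

x = 15


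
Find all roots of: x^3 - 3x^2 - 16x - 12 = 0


Let p(x) = x^3 - 3x^2 - 16x - 12. By the rational root theorem (leading coefficient 1), any rational root is an integer divisor of 12: try ±1, ±2, ... in turn.
Test x = 1: value = -30 ≠ 0.
Test x = -1: value = 0 ✓, so (x + 1) is a factor.
Synthetic division by (x + 1): bring down 1; 1(-1) - 3 = -4; (-4)(-1) - 16 = -12; (-12)(-1) - 12 = 0 → quotient x^2 - 4x - 12, remainder 0.
Solve the quadratic x^2 - 4x - 12 = 0: discriminant = (-4)^2 - 4(1)(-12) = 16 + 48 = 64.
sqrt(64) = 8, so x = (4 ± 8)/2: x = 6 or x = -2.
Collecting all roots found:

x = -2, x = -1, x = 6


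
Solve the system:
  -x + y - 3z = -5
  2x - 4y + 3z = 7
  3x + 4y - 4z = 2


Using Cramer's rule. Expand each determinant along the first row.
D  = (-1)*[(-4)*(-4) - 3*4] - 1*[2*(-4) - 3*3] + (-3)*[2*4 - (-4)*3]
  = (-1)*(4) - 1*(-17) + (-3)*(20) = -47
Dx = (-5)*[(-4)*(-4) - 3*4] - 1*[7*(-4) - 3*2] + (-3)*[7*4 - (-4)*2]
  = (-5)*(4) - 1*(-34) + (-3)*(36) = -94
Dy = (-1)*[7*(-4) - 3*2] - (-5)*[2*(-4) - 3*3] + (-3)*[2*2 - 7*3]
  = (-1)*(-34) - (-5)*(-17) + (-3)*(-17) = 0
Dz = (-1)*[(-4)*2 - 7*4] - 1*[2*2 - 7*3] + (-5)*[2*4 - (-4)*3]
  = (-1)*(-36) - 1*(-17) + (-5)*(20) = -47
x = Dx/D = -94/-47 = 2, y = Dy/D = 0/-47 = 0, z = Dz/D = -47/-47 = 1
Check eq1: (-1)(2) + (1)(0) + (-3)(1) = -5 = -5 ✓
Check eq2: (2)(2) + (-4)(0) + (3)(1) = 7 = 7 ✓
Check eq3: (3)(2) + (4)(0) + (-4)(1) = 2 = 2 ✓

x = 2, y = 0, z = 1


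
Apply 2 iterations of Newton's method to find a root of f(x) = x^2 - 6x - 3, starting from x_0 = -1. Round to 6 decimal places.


Newton's method: x_(n+1) = x_n - f(x_n)/f'(x_n)
f(x) = x^2 - 6x - 3
f'(x) = 2x - 6

Iteration 1:
  f(-1.000000) = 4.000000
  f'(-1.000000) = -8.000000
  x_1 = -1.000000 - (4.000000)/(-8.000000) = -0.500000

Iteration 2:
  f(-0.500000) = 0.250000
  f'(-0.500000) = -7.000000
  x_2 = -0.500000 - (0.250000)/(-7.000000) = -0.464286

x_2 = -0.464286


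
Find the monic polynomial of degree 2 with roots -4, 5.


A monic polynomial with roots -4, 5 is:
p(x) = (x + 4)(x - 5)
After multiplying by (x + 4): x + 4
After multiplying by (x - 5): x^2 - x - 20

x^2 - x - 20


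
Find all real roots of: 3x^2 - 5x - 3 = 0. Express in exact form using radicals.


Using the quadratic formula: x = (-b ± sqrt(b^2 - 4ac)) / (2a)
Here a = 3, b = -5, c = -3
Discriminant = b^2 - 4ac = (-5)^2 - 4(3)(-3) = 25 + 36 = 61
Since discriminant = 61 > 0, there are two real roots.
x = (5 ± sqrt(61)) / 6
Numerically: x ≈ 2.1350 or x ≈ -0.4684

x = (5 + sqrt(61)) / 6 or x = (5 - sqrt(61)) / 6


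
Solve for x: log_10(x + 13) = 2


Convert to exponential form: x + 13 = 10^2 = 100
x = 100 - 13 = 87
Check: log_10(87 + 13) = log_10(100) = log_10(100) = 2 ✓

x = 87


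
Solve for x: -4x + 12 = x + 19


Starting with: -4x + 12 = x + 19
Move all x terms to left: (-4 - 1)x = 19 - 12
Simplify: -5x = 7
Divide both sides by -5: x = -7/5

x = -7/5


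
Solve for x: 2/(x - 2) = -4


Multiply both sides by (x - 2): 2 = -4(x - 2)
Distribute: 2 = -4x + 8
-4x = 2 - 8 = -6
x = 3/2

x = 3/2


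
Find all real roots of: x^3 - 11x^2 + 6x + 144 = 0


Let p(x) = x^3 - 11x^2 + 6x + 144. By the rational root theorem (leading coefficient 1), any rational root is an integer divisor of 144: try ±1, ±2, ... in turn.
Test x = 1: value = 140 ≠ 0.
Test x = -1: value = 126 ≠ 0.
Test x = 2: value = 120 ≠ 0.
Test x = -2: value = 80 ≠ 0.
Test x = 3: value = 90 ≠ 0.
Test x = -3: value = 0 ✓, so (x + 3) is a factor.
Synthetic division by (x + 3): bring down 1; 1(-3) - 11 = -14; (-14)(-3) + 6 = 48; 48(-3) + 144 = 0 → quotient x^2 - 14x + 48, remainder 0.
Solve the quadratic x^2 - 14x + 48 = 0: discriminant = (-14)^2 - 4(1)(48) = 196 - 192 = 4.
sqrt(4) = 2, so x = (14 ± 2)/2: x = 8 or x = 6.

x = -3, x = 6, x = 8


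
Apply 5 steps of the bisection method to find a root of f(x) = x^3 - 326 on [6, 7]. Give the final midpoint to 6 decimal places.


f(x) = x^3 - 326
f(6) = -110 < 0
f(7) = 17 > 0

Step 1: midpoint = (6.000000 + 7.000000)/2 = 6.500000
  f(6.500000) = -51.375000
  f(mid) < 0, so root is in [6.500000, 7.000000]

Step 2: midpoint = (6.500000 + 7.000000)/2 = 6.750000
  f(6.750000) = -18.453125
  f(mid) < 0, so root is in [6.750000, 7.000000]

Step 3: midpoint = (6.750000 + 7.000000)/2 = 6.875000
  f(6.875000) = -1.048828
  f(mid) < 0, so root is in [6.875000, 7.000000]

Step 4: midpoint = (6.875000 + 7.000000)/2 = 6.937500
  f(6.937500) = 7.894287
  f(mid) > 0, so root is in [6.875000, 6.937500]

Step 5: midpoint = (6.875000 + 6.937500)/2 = 6.906250
  f(6.906250) = 3.402496
  f(mid) > 0, so root is in [6.875000, 6.906250]

midpoint = 6.906250


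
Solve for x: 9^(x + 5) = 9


Express both sides with the same base.
9 = 9^1
Since the bases match, equate exponents: x + 5 = 1
So x = 1 - (5) = -4

x = -4


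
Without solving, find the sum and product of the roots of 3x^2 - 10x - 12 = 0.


By Vieta's formulas for ax^2 + bx + c = 0:
  Sum of roots = -b/a
  Product of roots = c/a

Here a = 3, b = -10, c = -12
Sum = -(-10)/3 = 10/3
Product = -12/3 = -4

Sum = 10/3, Product = -4


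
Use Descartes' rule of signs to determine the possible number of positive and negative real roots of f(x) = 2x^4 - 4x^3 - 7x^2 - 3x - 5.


Descartes' rule of signs:

For positive roots, count sign changes in f(x) = 2x^4 - 4x^3 - 7x^2 - 3x - 5:
Signs of coefficients: +, -, -, -, -
Number of sign changes: 1
Possible positive real roots: 1

For negative roots, examine f(-x) = 2x^4 + 4x^3 - 7x^2 + 3x - 5:
Signs of coefficients: +, +, -, +, -
Number of sign changes: 3
Possible negative real roots: 3, 1

Positive roots: 1; Negative roots: 3 or 1


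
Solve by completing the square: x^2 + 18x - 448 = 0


Start: x^2 + 18x - 448 = 0
Move constant: x^2 + 18x = 448
Half of 18 is 9, squared is 81
Add 81 to both sides: x^2 + 18x + 81 = 529
(x + 9)^2 = 529
x + 9 = ±23
x = -9 + 23 = 14 or x = -9 - 23 = -32

x = -32, x = 14


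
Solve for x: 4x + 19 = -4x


Starting with: 4x + 19 = -4x
Move all x terms to left: (4 + 4)x = 0 - 19
Simplify: 8x = -19
Divide both sides by 8: x = -19/8

x = -19/8


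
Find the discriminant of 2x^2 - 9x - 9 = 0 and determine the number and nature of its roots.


For ax^2 + bx + c = 0, discriminant D = b^2 - 4ac
Here a = 2, b = -9, c = -9
D = (-9)^2 - 4(2)(-9) = 81 + 72 = 153

D = 153 > 0 but not a perfect square
The equation has 2 distinct real irrational roots.

Discriminant = 153, 2 distinct real irrational roots


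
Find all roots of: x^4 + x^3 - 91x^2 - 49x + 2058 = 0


Let p(x) = x^4 + x^3 - 91x^2 - 49x + 2058. By the rational root theorem (leading coefficient 1), any rational root is an integer divisor of 2058: try ±1, ±2, ... in turn.
Test x = 1: value = 1920 ≠ 0.
Test x = -1: value = 2016 ≠ 0.
Test x = 2: value = 1620 ≠ 0.
Test x = -2: value = 1800 ≠ 0.
Test x = 3: value = 1200 ≠ 0.
Test x = -3: value = 1440 ≠ 0.
Test x = 6: value = 0 ✓, so (x - 6) is a factor.
Synthetic division by (x - 6): bring down 1; 1(6) + 1 = 7; 7(6) - 91 = -49; (-49)(6) - 49 = -343; (-343)(6) + 2058 = 0 → quotient x^3 + 7x^2 - 49x - 343, remainder 0.
Continue with the quotient x^3 + 7x^2 - 49x - 343 (candidates must divide 343).
Test x = 7: value = 0 ✓, so (x - 7) is a factor.
Synthetic division by (x - 7): bring down 1; 1(7) + 7 = 14; 14(7) - 49 = 49; 49(7) - 343 = 0 → quotient x^2 + 14x + 49, remainder 0.
Solve the quadratic x^2 + 14x + 49 = 0: discriminant = 14^2 - 4(1)(49) = 196 - 196 = 0.
Discriminant = 0, so a double root: x = -14/2 = -7.
Collecting all roots found:

x = -7 (multiplicity 2), x = 6, x = 7


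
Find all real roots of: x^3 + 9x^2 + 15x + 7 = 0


Let p(x) = x^3 + 9x^2 + 15x + 7. By the rational root theorem (leading coefficient 1), any rational root is an integer divisor of 7: try ±1, ±2, ... in turn.
Test x = 1: value = 32 ≠ 0.
Test x = -1: value = 0 ✓, so (x + 1) is a factor.
Synthetic division by (x + 1): bring down 1; 1(-1) + 9 = 8; 8(-1) + 15 = 7; 7(-1) + 7 = 0 → quotient x^2 + 8x + 7, remainder 0.
Solve the quadratic x^2 + 8x + 7 = 0: discriminant = 8^2 - 4(1)(7) = 64 - 28 = 36.
sqrt(36) = 6, so x = (-8 ± 6)/2: x = -1 or x = -7.

x = -7, x = -1 (multiplicity 2)


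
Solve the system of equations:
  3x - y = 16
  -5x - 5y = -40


Using Cramer's rule:
Determinant D = (3)(-5) - (-5)(-1) = -15 - 5 = -20
Dx = (16)(-5) - (-40)(-1) = -80 - 40 = -120
Dy = (3)(-40) - (-5)(16) = -120 + 80 = -40
x = Dx/D = -120/-20 = 6
y = Dy/D = -40/-20 = 2

x = 6, y = 2


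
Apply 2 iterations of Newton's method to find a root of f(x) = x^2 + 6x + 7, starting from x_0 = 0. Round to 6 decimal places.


Newton's method: x_(n+1) = x_n - f(x_n)/f'(x_n)
f(x) = x^2 + 6x + 7
f'(x) = 2x + 6

Iteration 1:
  f(0.000000) = 7.000000
  f'(0.000000) = 6.000000
  x_1 = 0.000000 - (7.000000)/(6.000000) = -1.166667

Iteration 2:
  f(-1.166667) = 1.361111
  f'(-1.166667) = 3.666667
  x_2 = -1.166667 - (1.361111)/(3.666667) = -1.537879

x_2 = -1.537879


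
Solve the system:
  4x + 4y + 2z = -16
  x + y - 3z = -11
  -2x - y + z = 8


Using Cramer's rule. Expand each determinant along the first row.
D  = 4*[1*1 - (-3)*(-1)] - 4*[1*1 - (-3)*(-2)] + 2*[1*(-1) - 1*(-2)]
  = 4*(-2) - 4*(-5) + 2*(1) = 14
Dx = (-16)*[1*1 - (-3)*(-1)] - 4*[(-11)*1 - (-3)*8] + 2*[(-11)*(-1) - 1*8]
  = (-16)*(-2) - 4*(13) + 2*(3) = -14
Dy = 4*[(-11)*1 - (-3)*8] - (-16)*[1*1 - (-3)*(-2)] + 2*[1*8 - (-11)*(-2)]
  = 4*(13) - (-16)*(-5) + 2*(-14) = -56
Dz = 4*[1*8 - (-11)*(-1)] - 4*[1*8 - (-11)*(-2)] + (-16)*[1*(-1) - 1*(-2)]
  = 4*(-3) - 4*(-14) + (-16)*(1) = 28
x = Dx/D = -14/14 = -1, y = Dy/D = -56/14 = -4, z = Dz/D = 28/14 = 2
Check eq1: (4)(-1) + (4)(-4) + (2)(2) = -16 = -16 ✓
Check eq2: (1)(-1) + (1)(-4) + (-3)(2) = -11 = -11 ✓
Check eq3: (-2)(-1) + (-1)(-4) + (1)(2) = 8 = 8 ✓

x = -1, y = -4, z = 2


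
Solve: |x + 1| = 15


An absolute value equation |expr| = 15 gives two cases:
Case 1: x + 1 = 15
  x = 14, so x = 14
Case 2: x + 1 = -15
  x = -16, so x = -16

x = -16, x = 14


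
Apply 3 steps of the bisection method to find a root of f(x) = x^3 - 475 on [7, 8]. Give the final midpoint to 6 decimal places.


f(x) = x^3 - 475
f(7) = -132 < 0
f(8) = 37 > 0

Step 1: midpoint = (7.000000 + 8.000000)/2 = 7.500000
  f(7.500000) = -53.125000
  f(mid) < 0, so root is in [7.500000, 8.000000]

Step 2: midpoint = (7.500000 + 8.000000)/2 = 7.750000
  f(7.750000) = -9.515625
  f(mid) < 0, so root is in [7.750000, 8.000000]

Step 3: midpoint = (7.750000 + 8.000000)/2 = 7.875000
  f(7.875000) = 13.373047
  f(mid) > 0, so root is in [7.750000, 7.875000]

midpoint = 7.875000


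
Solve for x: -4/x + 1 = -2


Subtract 1 from both sides: -4/x = -3
Multiply both sides by x: -4 = -3 * x
Divide by -3: x = 4/3

x = 4/3


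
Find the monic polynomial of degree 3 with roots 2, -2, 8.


A monic polynomial with roots 2, -2, 8 is:
p(x) = (x - 2)(x + 2)(x - 8)
After multiplying by (x - 2): x - 2
After multiplying by (x + 2): x^2 - 4
After multiplying by (x - 8): x^3 - 8x^2 - 4x + 32

x^3 - 8x^2 - 4x + 32


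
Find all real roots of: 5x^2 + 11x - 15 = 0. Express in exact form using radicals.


Using the quadratic formula: x = (-b ± sqrt(b^2 - 4ac)) / (2a)
Here a = 5, b = 11, c = -15
Discriminant = b^2 - 4ac = 11^2 - 4(5)(-15) = 121 + 300 = 421
Since discriminant = 421 > 0, there are two real roots.
x = (-11 ± sqrt(421)) / 10
Numerically: x ≈ 0.9518 or x ≈ -3.1518

x = (-11 + sqrt(421)) / 10 or x = (-11 - sqrt(421)) / 10


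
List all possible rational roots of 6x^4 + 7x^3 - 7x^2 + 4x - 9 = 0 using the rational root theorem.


Rational root theorem: possible roots are ±p/q where:
  p divides the constant term (-9): p ∈ {1, 3, 9}
  q divides the leading coefficient (6): q ∈ {1, 2, 3, 6}

All possible rational roots: -9, -9/2, -3, -3/2, -1, -1/2, -1/3, -1/6, 1/6, 1/3, 1/2, 1, 3/2, 3, 9/2, 9

-9, -9/2, -3, -3/2, -1, -1/2, -1/3, -1/6, 1/6, 1/3, 1/2, 1, 3/2, 3, 9/2, 9


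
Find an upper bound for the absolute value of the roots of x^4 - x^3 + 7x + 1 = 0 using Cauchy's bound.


Cauchy's bound: all roots r satisfy |r| <= 1 + max(|a_i/a_n|) for i = 0,...,n-1
where a_n is the leading coefficient.

Coefficients: [1, -1, 0, 7, 1]
Leading coefficient a_n = 1
Ratios |a_i/a_n|: 1, 0, 7, 1
Maximum ratio: 7
Cauchy's bound: |r| <= 1 + 7 = 8

Upper bound = 8


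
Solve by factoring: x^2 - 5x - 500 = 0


We need two numbers that multiply to -500 and add to -5.
Those numbers are 20 and -25 (since 20 * (-25) = -500 and 20 + (-25) = -5).
So x^2 - 5x - 500 = (x + 20)(x - 25) = 0
Setting each factor to zero: x = -20 or x = 25

x = -20, x = 25


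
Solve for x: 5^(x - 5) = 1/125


Express both sides with the same base.
1/125 = 5^(-3)
Since the bases match, equate exponents: x - 5 = -3
So x = -3 - (-5) = 2

x = 2


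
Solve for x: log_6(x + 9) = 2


Convert to exponential form: x + 9 = 6^2 = 36
x = 36 - 9 = 27
Check: log_6(27 + 9) = log_6(36) = log_6(36) = 2 ✓

x = 27


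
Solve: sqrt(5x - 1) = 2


Square both sides: 5x - 1 = 2^2 = 4
5x = 4 + 1 = 5
x = 1
Check: sqrt(5*1 - 1) = sqrt(4) = 2 ✓

x = 1


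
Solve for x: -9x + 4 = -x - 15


Starting with: -9x + 4 = -x - 15
Move all x terms to left: (-9 + 1)x = -15 - 4
Simplify: -8x = -19
Divide both sides by -8: x = 19/8

x = 19/8


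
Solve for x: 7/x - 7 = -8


Subtract -7 from both sides: 7/x = -1
Multiply both sides by x: 7 = -1 * x
Divide by -1: x = -7

x = -7


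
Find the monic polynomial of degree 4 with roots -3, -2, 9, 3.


A monic polynomial with roots -3, -2, 9, 3 is:
p(x) = (x + 3)(x + 2)(x - 9)(x - 3)
After multiplying by (x + 3): x + 3
After multiplying by (x + 2): x^2 + 5x + 6
After multiplying by (x - 9): x^3 - 4x^2 - 39x - 54
After multiplying by (x - 3): x^4 - 7x^3 - 27x^2 + 63x + 162

x^4 - 7x^3 - 27x^2 + 63x + 162


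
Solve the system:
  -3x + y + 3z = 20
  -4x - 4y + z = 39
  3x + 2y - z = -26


Using Cramer's rule. Expand each determinant along the first row.
D  = (-3)*[(-4)*(-1) - 1*2] - 1*[(-4)*(-1) - 1*3] + 3*[(-4)*2 - (-4)*3]
  = (-3)*(2) - 1*(1) + 3*(4) = 5
Dx = 20*[(-4)*(-1) - 1*2] - 1*[39*(-1) - 1*(-26)] + 3*[39*2 - (-4)*(-26)]
  = 20*(2) - 1*(-13) + 3*(-26) = -25
Dy = (-3)*[39*(-1) - 1*(-26)] - 20*[(-4)*(-1) - 1*3] + 3*[(-4)*(-26) - 39*3]
  = (-3)*(-13) - 20*(1) + 3*(-13) = -20
Dz = (-3)*[(-4)*(-26) - 39*2] - 1*[(-4)*(-26) - 39*3] + 20*[(-4)*2 - (-4)*3]
  = (-3)*(26) - 1*(-13) + 20*(4) = 15
x = Dx/D = -25/5 = -5, y = Dy/D = -20/5 = -4, z = Dz/D = 15/5 = 3
Check eq1: (-3)(-5) + (1)(-4) + (3)(3) = 20 = 20 ✓
Check eq2: (-4)(-5) + (-4)(-4) + (1)(3) = 39 = 39 ✓
Check eq3: (3)(-5) + (2)(-4) + (-1)(3) = -26 = -26 ✓

x = -5, y = -4, z = 3


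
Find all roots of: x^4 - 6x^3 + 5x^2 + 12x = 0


The constant term is 0, so x = 0 is a root. Factor out x:
  x^3 - 6x^2 + 5x + 12 = 0
Let p(x) = x^3 - 6x^2 + 5x + 12. By the rational root theorem (leading coefficient 1), any rational root is an integer divisor of 12: try ±1, ±2, ... in turn.
Test x = 1: value = 12 ≠ 0.
Test x = -1: value = 0 ✓, so (x + 1) is a factor.
Synthetic division by (x + 1): bring down 1; 1(-1) - 6 = -7; (-7)(-1) + 5 = 12; 12(-1) + 12 = 0 → quotient x^2 - 7x + 12, remainder 0.
Solve the quadratic x^2 - 7x + 12 = 0: discriminant = (-7)^2 - 4(1)(12) = 49 - 48 = 1.
sqrt(1) = 1, so x = (7 ± 1)/2: x = 4 or x = 3.
Collecting all roots found:

x = -1, x = 0, x = 3, x = 4


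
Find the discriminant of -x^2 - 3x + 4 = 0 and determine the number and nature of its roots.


For ax^2 + bx + c = 0, discriminant D = b^2 - 4ac
Here a = -1, b = -3, c = 4
D = (-3)^2 - 4(-1)(4) = 9 + 16 = 25

D = 25 > 0 and is a perfect square (sqrt = 5)
The equation has 2 distinct real rational roots.

Discriminant = 25, 2 distinct real rational roots


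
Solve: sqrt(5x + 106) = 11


Square both sides: 5x + 106 = 11^2 = 121
5x = 121 - 106 = 15
x = 3
Check: sqrt(5*3 + 106) = sqrt(121) = 11 ✓

x = 3


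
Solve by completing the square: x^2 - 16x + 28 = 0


Start: x^2 - 16x + 28 = 0
Move constant: x^2 - 16x = -28
Half of -16 is -8, squared is 64
Add 64 to both sides: x^2 - 16x + 64 = 36
(x - 8)^2 = 36
x - 8 = ±6
x = 8 + 6 = 14 or x = 8 - 6 = 2

x = 2, x = 14


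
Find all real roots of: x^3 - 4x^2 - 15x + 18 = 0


Let p(x) = x^3 - 4x^2 - 15x + 18. By the rational root theorem (leading coefficient 1), any rational root is an integer divisor of 18: try ±1, ±2, ... in turn.
Test x = 1: value = 0 ✓, so (x - 1) is a factor.
Synthetic division by (x - 1): bring down 1; 1(1) - 4 = -3; (-3)(1) - 15 = -18; (-18)(1) + 18 = 0 → quotient x^2 - 3x - 18, remainder 0.
Solve the quadratic x^2 - 3x - 18 = 0: discriminant = (-3)^2 - 4(1)(-18) = 9 + 72 = 81.
sqrt(81) = 9, so x = (3 ± 9)/2: x = 6 or x = -3.

x = -3, x = 1, x = 6


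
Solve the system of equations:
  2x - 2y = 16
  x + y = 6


Using Cramer's rule:
Determinant D = (2)(1) - (1)(-2) = 2 + 2 = 4
Dx = (16)(1) - (6)(-2) = 16 + 12 = 28
Dy = (2)(6) - (1)(16) = 12 - 16 = -4
x = Dx/D = 28/4 = 7
y = Dy/D = -4/4 = -1

x = 7, y = -1


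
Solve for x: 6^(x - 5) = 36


Express both sides with the same base.
36 = 6^2
Since the bases match, equate exponents: x - 5 = 2
So x = 2 - (-5) = 7

x = 7


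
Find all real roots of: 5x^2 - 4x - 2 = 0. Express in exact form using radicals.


Using the quadratic formula: x = (-b ± sqrt(b^2 - 4ac)) / (2a)
Here a = 5, b = -4, c = -2
Discriminant = b^2 - 4ac = (-4)^2 - 4(5)(-2) = 16 + 40 = 56
Since discriminant = 56 > 0, there are two real roots.
x = (4 ± 2*sqrt(14)) / 10
Simplifying: x = (2 ± sqrt(14)) / 5
Numerically: x ≈ 1.1483 or x ≈ -0.3483

x = (2 + sqrt(14)) / 5 or x = (2 - sqrt(14)) / 5


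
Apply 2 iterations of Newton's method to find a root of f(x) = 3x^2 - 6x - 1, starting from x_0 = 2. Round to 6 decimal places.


Newton's method: x_(n+1) = x_n - f(x_n)/f'(x_n)
f(x) = 3x^2 - 6x - 1
f'(x) = 6x - 6

Iteration 1:
  f(2.000000) = -1.000000
  f'(2.000000) = 6.000000
  x_1 = 2.000000 - (-1.000000)/(6.000000) = 2.166667

Iteration 2:
  f(2.166667) = 0.083333
  f'(2.166667) = 7.000000
  x_2 = 2.166667 - (0.083333)/(7.000000) = 2.154762

x_2 = 2.154762


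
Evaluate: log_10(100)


We need the exponent such that 10^? = 100
10^2 = 100
Therefore log_10(100) = 2

2


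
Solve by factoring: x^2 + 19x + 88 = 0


We need two numbers that multiply to 88 and add to 19.
Those numbers are 11 and 8 (since 11 * 8 = 88 and 11 + 8 = 19).
So x^2 + 19x + 88 = (x + 11)(x + 8) = 0
Setting each factor to zero: x = -11 or x = -8

x = -11, x = -8


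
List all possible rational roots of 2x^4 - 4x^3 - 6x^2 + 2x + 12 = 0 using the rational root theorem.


Rational root theorem: possible roots are ±p/q where:
  p divides the constant term (12): p ∈ {1, 2, 3, 4, 6, 12}
  q divides the leading coefficient (2): q ∈ {1, 2}

All possible rational roots: -12, -6, -4, -3, -2, -3/2, -1, -1/2, 1/2, 1, 3/2, 2, 3, 4, 6, 12

-12, -6, -4, -3, -2, -3/2, -1, -1/2, 1/2, 1, 3/2, 2, 3, 4, 6, 12


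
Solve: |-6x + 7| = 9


An absolute value equation |expr| = 9 gives two cases:
Case 1: -6x + 7 = 9
  -6x = 2, so x = -1/3
Case 2: -6x + 7 = -9
  -6x = -16, so x = 8/3

x = -1/3, x = 8/3


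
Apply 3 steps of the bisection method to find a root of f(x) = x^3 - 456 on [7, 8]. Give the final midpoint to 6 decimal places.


f(x) = x^3 - 456
f(7) = -113 < 0
f(8) = 56 > 0

Step 1: midpoint = (7.000000 + 8.000000)/2 = 7.500000
  f(7.500000) = -34.125000
  f(mid) < 0, so root is in [7.500000, 8.000000]

Step 2: midpoint = (7.500000 + 8.000000)/2 = 7.750000
  f(7.750000) = 9.484375
  f(mid) > 0, so root is in [7.500000, 7.750000]

Step 3: midpoint = (7.500000 + 7.750000)/2 = 7.625000
  f(7.625000) = -12.677734
  f(mid) < 0, so root is in [7.625000, 7.750000]

midpoint = 7.625000


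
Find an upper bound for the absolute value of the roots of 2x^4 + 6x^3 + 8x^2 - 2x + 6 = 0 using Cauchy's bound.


Cauchy's bound: all roots r satisfy |r| <= 1 + max(|a_i/a_n|) for i = 0,...,n-1
where a_n is the leading coefficient.

Coefficients: [2, 6, 8, -2, 6]
Leading coefficient a_n = 2
Ratios |a_i/a_n|: 3, 4, 1, 3
Maximum ratio: 4
Cauchy's bound: |r| <= 1 + 4 = 5

Upper bound = 5


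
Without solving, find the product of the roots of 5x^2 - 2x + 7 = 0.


By Vieta's formulas for ax^2 + bx + c = 0:
  Sum of roots = -b/a
  Product of roots = c/a

Here a = 5, b = -2, c = 7
Sum = -(-2)/5 = 2/5
Product = 7/5 = 7/5

Product = 7/5


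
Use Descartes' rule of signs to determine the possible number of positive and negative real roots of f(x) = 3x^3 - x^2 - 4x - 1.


Descartes' rule of signs:

For positive roots, count sign changes in f(x) = 3x^3 - x^2 - 4x - 1:
Signs of coefficients: +, -, -, -
Number of sign changes: 1
Possible positive real roots: 1

For negative roots, examine f(-x) = -3x^3 - x^2 + 4x - 1:
Signs of coefficients: -, -, +, -
Number of sign changes: 2
Possible negative real roots: 2, 0

Positive roots: 1; Negative roots: 2 or 0


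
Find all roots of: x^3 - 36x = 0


The constant term is 0, so x = 0 is a root. Factor out x:
  x^2 - 36 = 0
Solve the quadratic x^2 - 36 = 0: discriminant = 0^2 - 4(1)(-36) = 0 + 144 = 144.
sqrt(144) = 12, so x = (0 ± 12)/2: x = 6 or x = -6.
Collecting all roots found:

x = -6, x = 0, x = 6


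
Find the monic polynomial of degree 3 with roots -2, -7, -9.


A monic polynomial with roots -2, -7, -9 is:
p(x) = (x + 2)(x + 7)(x + 9)
After multiplying by (x + 2): x + 2
After multiplying by (x + 7): x^2 + 9x + 14
After multiplying by (x + 9): x^3 + 18x^2 + 95x + 126

x^3 + 18x^2 + 95x + 126


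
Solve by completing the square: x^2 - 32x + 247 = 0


Start: x^2 - 32x + 247 = 0
Move constant: x^2 - 32x = -247
Half of -32 is -16, squared is 256
Add 256 to both sides: x^2 - 32x + 256 = 9
(x - 16)^2 = 9
x - 16 = ±3
x = 16 + 3 = 19 or x = 16 - 3 = 13

x = 13, x = 19


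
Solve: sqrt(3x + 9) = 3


Square both sides: 3x + 9 = 3^2 = 9
3x = 9 - 9 = 0
x = 0
Check: sqrt(3*0 + 9) = sqrt(9) = 3 ✓

x = 0


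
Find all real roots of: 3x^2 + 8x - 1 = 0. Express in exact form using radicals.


Using the quadratic formula: x = (-b ± sqrt(b^2 - 4ac)) / (2a)
Here a = 3, b = 8, c = -1
Discriminant = b^2 - 4ac = 8^2 - 4(3)(-1) = 64 + 12 = 76
Since discriminant = 76 > 0, there are two real roots.
x = (-8 ± 2*sqrt(19)) / 6
Simplifying: x = (-4 ± sqrt(19)) / 3
Numerically: x ≈ 0.1196 or x ≈ -2.7863

x = (-4 + sqrt(19)) / 3 or x = (-4 - sqrt(19)) / 3
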